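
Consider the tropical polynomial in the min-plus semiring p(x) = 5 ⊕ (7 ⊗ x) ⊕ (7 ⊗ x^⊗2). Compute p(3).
p(3) = 5

A tropical monomial a ⊗ x^⊗i evaluates to a + i · x. Evaluating each term at x = 3:
  Term 0 contributes 5 + 0 · 3 = 5
  Term 1 contributes 7 + 1 · 3 = 10
  Term 2 contributes 7 + 2 · 3 = 13
p(3) = ⊕ of these = min[5, 10, 13] = 5.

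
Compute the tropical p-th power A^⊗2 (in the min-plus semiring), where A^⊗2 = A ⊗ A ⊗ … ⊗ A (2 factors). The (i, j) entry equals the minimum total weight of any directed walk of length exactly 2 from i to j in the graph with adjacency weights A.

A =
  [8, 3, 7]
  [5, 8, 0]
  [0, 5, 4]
A^⊗2 =
  [7, 11, 3]
  [0, 5, 4]
  [4, 3, 5]

Each entry (A^⊗2)_ij equals the minimum over all length-2 walks i = v_0 → v_1 → … → v_2 = j of Σ_t A[v_t][v_{t+1}]. For example, for (i, j) = (0, 2) we minimise over 3 possible intermediate vertex sequences; the minimum is 3, attained along the walk 0 → 1 → 2.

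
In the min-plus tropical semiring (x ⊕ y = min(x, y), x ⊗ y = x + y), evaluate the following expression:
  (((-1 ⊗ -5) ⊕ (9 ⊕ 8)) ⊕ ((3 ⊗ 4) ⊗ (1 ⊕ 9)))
(((-1 ⊗ -5) ⊕ (9 ⊕ 8)) ⊕ ((3 ⊗ 4) ⊗ (1 ⊕ 9))) = -6

Expand innermost to outermost. Recall ⊕ takes the minimum of its arguments and ⊗ takes their sum. Working out the expression (((-1 ⊗ -5) ⊕ (9 ⊕ 8)) ⊕ ((3 ⊗ 4) ⊗ (1 ⊕ 9))) gives -6.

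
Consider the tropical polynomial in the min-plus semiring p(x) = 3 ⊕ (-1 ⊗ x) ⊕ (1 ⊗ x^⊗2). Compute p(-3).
p(-3) = -5

A tropical monomial a ⊗ x^⊗i evaluates to a + i · x. Evaluating each term at x = -3:
  Term 0 contributes 3 + 0 · -3 = 3
  Term 1 contributes -1 + 1 · -3 = -4
  Term 2 contributes 1 + 2 · -3 = -5
p(-3) = ⊕ of these = min[3, -4, -5] = -5.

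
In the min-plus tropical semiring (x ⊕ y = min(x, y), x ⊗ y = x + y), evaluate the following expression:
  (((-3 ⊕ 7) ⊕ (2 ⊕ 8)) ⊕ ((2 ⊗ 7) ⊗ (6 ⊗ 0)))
(((-3 ⊕ 7) ⊕ (2 ⊕ 8)) ⊕ ((2 ⊗ 7) ⊗ (6 ⊗ 0))) = -3

Expand innermost to outermost. Recall ⊕ takes the minimum of its arguments and ⊗ takes their sum. Working out the expression (((-3 ⊕ 7) ⊕ (2 ⊕ 8)) ⊕ ((2 ⊗ 7) ⊗ (6 ⊗ 0))) gives -3.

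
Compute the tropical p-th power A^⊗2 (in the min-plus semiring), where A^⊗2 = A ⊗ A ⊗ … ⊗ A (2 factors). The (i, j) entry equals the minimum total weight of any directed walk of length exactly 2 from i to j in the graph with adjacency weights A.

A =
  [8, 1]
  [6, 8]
A^⊗2 =
  [7, 9]
  [14, 7]

Each entry (A^⊗2)_ij equals the minimum over all length-2 walks i = v_0 → v_1 → … → v_2 = j of Σ_t A[v_t][v_{t+1}]. For example, for (i, j) = (0, 1) we minimise over 2 possible intermediate vertex sequences; the minimum is 9, attained along the walk 0 → 0 → 1.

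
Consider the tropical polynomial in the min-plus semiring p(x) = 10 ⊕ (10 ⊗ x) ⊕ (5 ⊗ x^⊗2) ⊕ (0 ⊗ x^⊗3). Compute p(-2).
p(-2) = -6

A tropical monomial a ⊗ x^⊗i evaluates to a + i · x. Evaluating each term at x = -2:
  Term 0 contributes 10 + 0 · -2 = 10
  Term 1 contributes 10 + 1 · -2 = 8
  Term 2 contributes 5 + 2 · -2 = 1
  Term 3 contributes 0 + 3 · -2 = -6
p(-2) = ⊕ of these = min[10, 8, 1, -6] = -6.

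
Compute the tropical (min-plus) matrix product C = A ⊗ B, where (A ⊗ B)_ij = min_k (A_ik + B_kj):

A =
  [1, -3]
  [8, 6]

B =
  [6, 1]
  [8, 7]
A ⊗ B =
  [5, 2]
  [14, 9]

Apply the min-plus product entry-by-entry:
  C[0][0] = min over k of (A[0][0] + B[0][0] = 1 + 6 = 7, A[0][1] + B[1][0] = -3 + 8 = 5) = 5 (attained at k = 1)
  C[0][1] = min over k of (A[0][0] + B[0][1] = 1 + 1 = 2, A[0][1] + B[1][1] = -3 + 7 = 4) = 2 (attained at k = 0)
  C[1][0] = min over k of (A[1][0] + B[0][0] = 8 + 6 = 14, A[1][1] + B[1][0] = 6 + 8 = 14) = 14 (attained at k = 0)
  C[1][1] = min over k of (A[1][0] + B[0][1] = 8 + 1 = 9, A[1][1] + B[1][1] = 6 + 7 = 13) = 9 (attained at k = 0)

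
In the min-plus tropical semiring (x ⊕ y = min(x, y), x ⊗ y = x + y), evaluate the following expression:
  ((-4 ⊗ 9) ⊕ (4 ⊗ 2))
((-4 ⊗ 9) ⊕ (4 ⊗ 2)) = 5

Expand innermost to outermost. Recall ⊕ takes the minimum of its arguments and ⊗ takes their sum. Working out the expression ((-4 ⊗ 9) ⊕ (4 ⊗ 2)) gives 5.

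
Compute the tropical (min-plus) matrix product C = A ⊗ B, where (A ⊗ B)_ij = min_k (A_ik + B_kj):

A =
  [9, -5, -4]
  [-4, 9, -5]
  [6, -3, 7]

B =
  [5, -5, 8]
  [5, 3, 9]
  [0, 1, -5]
A ⊗ B =
  [-4, -3, -9]
  [-5, -9, -10]
  [2, 0, 2]

Apply the min-plus product entry-by-entry:
  C[0][0] = min over k of (A[0][0] + B[0][0] = 9 + 5 = 14, A[0][1] + B[1][0] = -5 + 5 = 0, A[0][2] + B[2][0] = -4 + 0 = -4) = -4 (attained at k = 2)
  C[0][1] = min over k of (A[0][0] + B[0][1] = 9 + -5 = 4, A[0][1] + B[1][1] = -5 + 3 = -2, A[0][2] + B[2][1] = -4 + 1 = -3) = -3 (attained at k = 2)
  C[0][2] = min over k of (A[0][0] + B[0][2] = 9 + 8 = 17, A[0][1] + B[1][2] = -5 + 9 = 4, A[0][2] + B[2][2] = -4 + -5 = -9) = -9 (attained at k = 2)
  C[1][0] = min over k of (A[1][0] + B[0][0] = -4 + 5 = 1, A[1][1] + B[1][0] = 9 + 5 = 14, A[1][2] + B[2][0] = -5 + 0 = -5) = -5 (attained at k = 2)
  C[1][1] = min over k of (A[1][0] + B[0][1] = -4 + -5 = -9, A[1][1] + B[1][1] = 9 + 3 = 12, A[1][2] + B[2][1] = -5 + 1 = -4) = -9 (attained at k = 0)
  C[1][2] = min over k of (A[1][0] + B[0][2] = -4 + 8 = 4, A[1][1] + B[1][2] = 9 + 9 = 18, A[1][2] + B[2][2] = -5 + -5 = -10) = -10 (attained at k = 2)
  C[2][0] = min over k of (A[2][0] + B[0][0] = 6 + 5 = 11, A[2][1] + B[1][0] = -3 + 5 = 2, A[2][2] + B[2][0] = 7 + 0 = 7) = 2 (attained at k = 1)
  C[2][1] = min over k of (A[2][0] + B[0][1] = 6 + -5 = 1, A[2][1] + B[1][1] = -3 + 3 = 0, A[2][2] + B[2][1] = 7 + 1 = 8) = 0 (attained at k = 1)
  C[2][2] = min over k of (A[2][0] + B[0][2] = 6 + 8 = 14, A[2][1] + B[1][2] = -3 + 9 = 6, A[2][2] + B[2][2] = 7 + -5 = 2) = 2 (attained at k = 2)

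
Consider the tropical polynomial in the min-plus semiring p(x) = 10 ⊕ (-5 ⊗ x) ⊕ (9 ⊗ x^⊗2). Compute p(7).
p(7) = 2

A tropical monomial a ⊗ x^⊗i evaluates to a + i · x. Evaluating each term at x = 7:
  Term 0 contributes 10 + 0 · 7 = 10
  Term 1 contributes -5 + 1 · 7 = 2
  Term 2 contributes 9 + 2 · 7 = 23
p(7) = ⊕ of these = min[10, 2, 23] = 2.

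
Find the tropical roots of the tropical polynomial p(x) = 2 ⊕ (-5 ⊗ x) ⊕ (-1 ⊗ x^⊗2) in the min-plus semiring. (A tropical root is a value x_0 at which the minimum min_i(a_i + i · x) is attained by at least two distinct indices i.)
Roots: {-4, 7}

Each tropical root is a break point of the lower envelope of the lines y = a_i + i · x (there are 3 lines, with slopes 0, 1, ..., 2). Only the lines that attain the minimum somewhere contribute to roots; other lines are dominated. Here the surviving (envelope) indices are i = 2, i = 1, i = 0.
Intersections between consecutive envelope lines give the roots: for adjacent envelope indices i < j the intersection is x = (a_i − a_j) / (j − i). Reading off the sorted break points: {-4, 7}.
Verification: at each break x_0, at least two indices attain the minimum of min_i(a_i + i · x_0).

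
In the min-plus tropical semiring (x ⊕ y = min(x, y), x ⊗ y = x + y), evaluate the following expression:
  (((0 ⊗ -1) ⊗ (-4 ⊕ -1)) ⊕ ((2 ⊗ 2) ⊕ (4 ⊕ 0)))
(((0 ⊗ -1) ⊗ (-4 ⊕ -1)) ⊕ ((2 ⊗ 2) ⊕ (4 ⊕ 0))) = -5

Expand innermost to outermost. Recall ⊕ takes the minimum of its arguments and ⊗ takes their sum. Working out the expression (((0 ⊗ -1) ⊗ (-4 ⊕ -1)) ⊕ ((2 ⊗ 2) ⊕ (4 ⊕ 0))) gives -5.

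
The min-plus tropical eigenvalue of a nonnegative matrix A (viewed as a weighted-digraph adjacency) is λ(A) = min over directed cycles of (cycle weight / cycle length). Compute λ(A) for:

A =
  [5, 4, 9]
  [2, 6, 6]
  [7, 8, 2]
λ(A) = 2

Enumerate directed cycles and compute their means (weight / length). Sample:
  cycle 0 → 0: weight = 5, length = 1, mean = 5/1 ≈ 5.000
  cycle 1 → 1: weight = 6, length = 1, mean = 6/1 ≈ 6.000
  cycle 2 → 2: weight = 2, length = 1, mean = 2/1 ≈ 2.000
  cycle 0 → 1 → 0: weight = 6, length = 2, mean = 6/2 ≈ 3.000
  cycle 0 → 2 → 0: weight = 16, length = 2, mean = 16/2 ≈ 8.000
  cycle 1 → 0 → 1: weight = 6, length = 2, mean = 6/2 ≈ 3.000
Minimum mean = 2.000, attained e.g. along the cycle 2 → 2 with weight 2 and length 1. So λ(A) = 2/1 = 2.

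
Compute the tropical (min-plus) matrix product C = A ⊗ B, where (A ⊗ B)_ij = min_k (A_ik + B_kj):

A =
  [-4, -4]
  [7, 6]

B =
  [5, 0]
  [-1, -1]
A ⊗ B =
  [-5, -5]
  [5, 5]

Apply the min-plus product entry-by-entry:
  C[0][0] = min over k of (A[0][0] + B[0][0] = -4 + 5 = 1, A[0][1] + B[1][0] = -4 + -1 = -5) = -5 (attained at k = 1)
  C[0][1] = min over k of (A[0][0] + B[0][1] = -4 + 0 = -4, A[0][1] + B[1][1] = -4 + -1 = -5) = -5 (attained at k = 1)
  C[1][0] = min over k of (A[1][0] + B[0][0] = 7 + 5 = 12, A[1][1] + B[1][0] = 6 + -1 = 5) = 5 (attained at k = 1)
  C[1][1] = min over k of (A[1][0] + B[0][1] = 7 + 0 = 7, A[1][1] + B[1][1] = 6 + -1 = 5) = 5 (attained at k = 1)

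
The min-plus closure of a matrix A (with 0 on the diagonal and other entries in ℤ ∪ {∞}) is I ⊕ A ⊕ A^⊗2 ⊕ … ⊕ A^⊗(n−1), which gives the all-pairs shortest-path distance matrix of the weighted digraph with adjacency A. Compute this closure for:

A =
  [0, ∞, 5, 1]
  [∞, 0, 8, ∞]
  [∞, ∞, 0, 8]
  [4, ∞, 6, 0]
Closure =
  [0, ∞, 5, 1]
  [20, 0, 8, 16]
  [12, ∞, 0, 8]
  [4, ∞, 6, 0]

This is the Floyd-Warshall all-pairs shortest-path computation. For each intermediate vertex k = 0, 1, …, 3, update dist[i][j] ← min(dist[i][j], dist[i][k] + dist[k][j]). The final matrix gives, for each (i, j), the minimum total weight of any directed path from i to j (possibly empty when i = j).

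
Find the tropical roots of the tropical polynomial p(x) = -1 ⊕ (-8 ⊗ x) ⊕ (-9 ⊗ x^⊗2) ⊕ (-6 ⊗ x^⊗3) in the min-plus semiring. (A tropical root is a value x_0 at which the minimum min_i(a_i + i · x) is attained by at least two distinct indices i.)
Roots: {-3, 1, 7}

Each tropical root is a break point of the lower envelope of the lines y = a_i + i · x (there are 4 lines, with slopes 0, 1, ..., 3). Only the lines that attain the minimum somewhere contribute to roots; other lines are dominated. Here the surviving (envelope) indices are i = 3, i = 2, i = 1, i = 0.
Intersections between consecutive envelope lines give the roots: for adjacent envelope indices i < j the intersection is x = (a_i − a_j) / (j − i). Reading off the sorted break points: {-3, 1, 7}.
Verification: at each break x_0, at least two indices attain the minimum of min_i(a_i + i · x_0).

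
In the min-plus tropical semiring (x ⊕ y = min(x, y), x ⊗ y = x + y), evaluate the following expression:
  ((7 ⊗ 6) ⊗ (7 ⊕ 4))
((7 ⊗ 6) ⊗ (7 ⊕ 4)) = 17

Expand innermost to outermost. Recall ⊕ takes the minimum of its arguments and ⊗ takes their sum. Working out the expression ((7 ⊗ 6) ⊗ (7 ⊕ 4)) gives 17.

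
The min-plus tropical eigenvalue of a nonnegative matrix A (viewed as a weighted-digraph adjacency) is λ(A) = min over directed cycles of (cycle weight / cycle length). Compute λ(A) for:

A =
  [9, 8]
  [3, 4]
λ(A) = 4

Enumerate directed cycles and compute their means (weight / length). Sample:
  cycle 0 → 0: weight = 9, length = 1, mean = 9/1 ≈ 9.000
  cycle 1 → 1: weight = 4, length = 1, mean = 4/1 ≈ 4.000
  cycle 0 → 1 → 0: weight = 11, length = 2, mean = 11/2 ≈ 5.500
  cycle 1 → 0 → 1: weight = 11, length = 2, mean = 11/2 ≈ 5.500
Minimum mean = 4.000, attained e.g. along the cycle 1 → 1 with weight 4 and length 1. So λ(A) = 4/1 = 4.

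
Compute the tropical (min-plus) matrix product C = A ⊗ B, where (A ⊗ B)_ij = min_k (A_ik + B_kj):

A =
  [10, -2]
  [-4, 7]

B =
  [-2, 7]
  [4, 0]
A ⊗ B =
  [2, -2]
  [-6, 3]

Apply the min-plus product entry-by-entry:
  C[0][0] = min over k of (A[0][0] + B[0][0] = 10 + -2 = 8, A[0][1] + B[1][0] = -2 + 4 = 2) = 2 (attained at k = 1)
  C[0][1] = min over k of (A[0][0] + B[0][1] = 10 + 7 = 17, A[0][1] + B[1][1] = -2 + 0 = -2) = -2 (attained at k = 1)
  C[1][0] = min over k of (A[1][0] + B[0][0] = -4 + -2 = -6, A[1][1] + B[1][0] = 7 + 4 = 11) = -6 (attained at k = 0)
  C[1][1] = min over k of (A[1][0] + B[0][1] = -4 + 7 = 3, A[1][1] + B[1][1] = 7 + 0 = 7) = 3 (attained at k = 0)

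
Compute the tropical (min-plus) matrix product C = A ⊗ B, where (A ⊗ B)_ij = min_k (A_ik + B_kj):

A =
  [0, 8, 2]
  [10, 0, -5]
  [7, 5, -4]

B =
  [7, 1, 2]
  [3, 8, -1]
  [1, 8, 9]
A ⊗ B =
  [3, 1, 2]
  [-4, 3, -1]
  [-3, 4, 4]

Apply the min-plus product entry-by-entry:
  C[0][0] = min over k of (A[0][0] + B[0][0] = 0 + 7 = 7, A[0][1] + B[1][0] = 8 + 3 = 11, A[0][2] + B[2][0] = 2 + 1 = 3) = 3 (attained at k = 2)
  C[0][1] = min over k of (A[0][0] + B[0][1] = 0 + 1 = 1, A[0][1] + B[1][1] = 8 + 8 = 16, A[0][2] + B[2][1] = 2 + 8 = 10) = 1 (attained at k = 0)
  C[0][2] = min over k of (A[0][0] + B[0][2] = 0 + 2 = 2, A[0][1] + B[1][2] = 8 + -1 = 7, A[0][2] + B[2][2] = 2 + 9 = 11) = 2 (attained at k = 0)
  C[1][0] = min over k of (A[1][0] + B[0][0] = 10 + 7 = 17, A[1][1] + B[1][0] = 0 + 3 = 3, A[1][2] + B[2][0] = -5 + 1 = -4) = -4 (attained at k = 2)
  C[1][1] = min over k of (A[1][0] + B[0][1] = 10 + 1 = 11, A[1][1] + B[1][1] = 0 + 8 = 8, A[1][2] + B[2][1] = -5 + 8 = 3) = 3 (attained at k = 2)
  C[1][2] = min over k of (A[1][0] + B[0][2] = 10 + 2 = 12, A[1][1] + B[1][2] = 0 + -1 = -1, A[1][2] + B[2][2] = -5 + 9 = 4) = -1 (attained at k = 1)
  C[2][0] = min over k of (A[2][0] + B[0][0] = 7 + 7 = 14, A[2][1] + B[1][0] = 5 + 3 = 8, A[2][2] + B[2][0] = -4 + 1 = -3) = -3 (attained at k = 2)
  C[2][1] = min over k of (A[2][0] + B[0][1] = 7 + 1 = 8, A[2][1] + B[1][1] = 5 + 8 = 13, A[2][2] + B[2][1] = -4 + 8 = 4) = 4 (attained at k = 2)
  C[2][2] = min over k of (A[2][0] + B[0][2] = 7 + 2 = 9, A[2][1] + B[1][2] = 5 + -1 = 4, A[2][2] + B[2][2] = -4 + 9 = 5) = 4 (attained at k = 1)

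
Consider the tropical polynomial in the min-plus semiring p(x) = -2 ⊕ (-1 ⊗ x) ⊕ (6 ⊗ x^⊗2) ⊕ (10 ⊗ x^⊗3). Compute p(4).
p(4) = -2

A tropical monomial a ⊗ x^⊗i evaluates to a + i · x. Evaluating each term at x = 4:
  Term 0 contributes -2 + 0 · 4 = -2
  Term 1 contributes -1 + 1 · 4 = 3
  Term 2 contributes 6 + 2 · 4 = 14
  Term 3 contributes 10 + 3 · 4 = 22
p(4) = ⊕ of these = min[-2, 3, 14, 22] = -2.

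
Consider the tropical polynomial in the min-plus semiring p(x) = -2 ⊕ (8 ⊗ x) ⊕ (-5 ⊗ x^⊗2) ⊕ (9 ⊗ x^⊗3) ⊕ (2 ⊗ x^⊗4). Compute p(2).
p(2) = -2

A tropical monomial a ⊗ x^⊗i evaluates to a + i · x. Evaluating each term at x = 2:
  Term 0 contributes -2 + 0 · 2 = -2
  Term 1 contributes 8 + 1 · 2 = 10
  Term 2 contributes -5 + 2 · 2 = -1
  Term 3 contributes 9 + 3 · 2 = 15
  Term 4 contributes 2 + 4 · 2 = 10
p(2) = ⊕ of these = min[-2, 10, -1, 15, 10] = -2.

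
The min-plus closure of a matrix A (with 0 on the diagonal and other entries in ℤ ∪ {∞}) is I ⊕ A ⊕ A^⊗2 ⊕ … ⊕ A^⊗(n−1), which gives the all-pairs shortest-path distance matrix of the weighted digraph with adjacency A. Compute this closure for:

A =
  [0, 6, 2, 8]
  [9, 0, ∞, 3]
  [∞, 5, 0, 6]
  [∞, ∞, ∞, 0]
Closure =
  [0, 6, 2, 8]
  [9, 0, 11, 3]
  [14, 5, 0, 6]
  [∞, ∞, ∞, 0]

This is the Floyd-Warshall all-pairs shortest-path computation. For each intermediate vertex k = 0, 1, …, 3, update dist[i][j] ← min(dist[i][j], dist[i][k] + dist[k][j]). The final matrix gives, for each (i, j), the minimum total weight of any directed path from i to j (possibly empty when i = j).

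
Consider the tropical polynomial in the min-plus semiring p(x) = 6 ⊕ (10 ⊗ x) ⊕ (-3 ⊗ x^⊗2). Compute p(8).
p(8) = 6

A tropical monomial a ⊗ x^⊗i evaluates to a + i · x. Evaluating each term at x = 8:
  Term 0 contributes 6 + 0 · 8 = 6
  Term 1 contributes 10 + 1 · 8 = 18
  Term 2 contributes -3 + 2 · 8 = 13
p(8) = ⊕ of these = min[6, 18, 13] = 6.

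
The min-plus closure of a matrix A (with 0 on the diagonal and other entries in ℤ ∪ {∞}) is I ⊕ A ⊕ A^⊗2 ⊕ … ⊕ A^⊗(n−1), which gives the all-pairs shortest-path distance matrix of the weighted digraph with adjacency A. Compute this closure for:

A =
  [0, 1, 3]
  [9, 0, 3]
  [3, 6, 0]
Closure =
  [0, 1, 3]
  [6, 0, 3]
  [3, 4, 0]

This is the Floyd-Warshall all-pairs shortest-path computation. For each intermediate vertex k = 0, 1, …, 2, update dist[i][j] ← min(dist[i][j], dist[i][k] + dist[k][j]). The final matrix gives, for each (i, j), the minimum total weight of any directed path from i to j (possibly empty when i = j).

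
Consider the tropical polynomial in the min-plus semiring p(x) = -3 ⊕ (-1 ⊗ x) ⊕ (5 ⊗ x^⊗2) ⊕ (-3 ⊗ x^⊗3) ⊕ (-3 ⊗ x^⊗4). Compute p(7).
p(7) = -3

A tropical monomial a ⊗ x^⊗i evaluates to a + i · x. Evaluating each term at x = 7:
  Term 0 contributes -3 + 0 · 7 = -3
  Term 1 contributes -1 + 1 · 7 = 6
  Term 2 contributes 5 + 2 · 7 = 19
  Term 3 contributes -3 + 3 · 7 = 18
  Term 4 contributes -3 + 4 · 7 = 25
p(7) = ⊕ of these = min[-3, 6, 19, 18, 25] = -3.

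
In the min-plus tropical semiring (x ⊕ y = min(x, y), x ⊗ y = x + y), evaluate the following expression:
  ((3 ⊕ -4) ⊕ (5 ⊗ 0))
((3 ⊕ -4) ⊕ (5 ⊗ 0)) = -4

Expand innermost to outermost. Recall ⊕ takes the minimum of its arguments and ⊗ takes their sum. Working out the expression ((3 ⊕ -4) ⊕ (5 ⊗ 0)) gives -4.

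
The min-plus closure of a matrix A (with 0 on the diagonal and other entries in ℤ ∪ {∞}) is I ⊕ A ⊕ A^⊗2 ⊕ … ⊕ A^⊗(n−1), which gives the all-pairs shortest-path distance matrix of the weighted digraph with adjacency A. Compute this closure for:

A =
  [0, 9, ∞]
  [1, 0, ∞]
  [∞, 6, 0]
Closure =
  [0, 9, ∞]
  [1, 0, ∞]
  [7, 6, 0]

This is the Floyd-Warshall all-pairs shortest-path computation. For each intermediate vertex k = 0, 1, …, 2, update dist[i][j] ← min(dist[i][j], dist[i][k] + dist[k][j]). The final matrix gives, for each (i, j), the minimum total weight of any directed path from i to j (possibly empty when i = j).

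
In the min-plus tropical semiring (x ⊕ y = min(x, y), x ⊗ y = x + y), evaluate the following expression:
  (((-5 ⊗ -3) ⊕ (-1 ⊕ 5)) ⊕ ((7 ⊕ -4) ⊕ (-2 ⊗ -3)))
(((-5 ⊗ -3) ⊕ (-1 ⊕ 5)) ⊕ ((7 ⊕ -4) ⊕ (-2 ⊗ -3))) = -8

Expand innermost to outermost. Recall ⊕ takes the minimum of its arguments and ⊗ takes their sum. Working out the expression (((-5 ⊗ -3) ⊕ (-1 ⊕ 5)) ⊕ ((7 ⊕ -4) ⊕ (-2 ⊗ -3))) gives -8.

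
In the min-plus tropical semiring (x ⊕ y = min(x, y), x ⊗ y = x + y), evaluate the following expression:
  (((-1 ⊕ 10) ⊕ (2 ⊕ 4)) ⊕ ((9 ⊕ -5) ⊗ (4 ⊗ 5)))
(((-1 ⊕ 10) ⊕ (2 ⊕ 4)) ⊕ ((9 ⊕ -5) ⊗ (4 ⊗ 5))) = -1

Expand innermost to outermost. Recall ⊕ takes the minimum of its arguments and ⊗ takes their sum. Working out the expression (((-1 ⊕ 10) ⊕ (2 ⊕ 4)) ⊕ ((9 ⊕ -5) ⊗ (4 ⊗ 5))) gives -1.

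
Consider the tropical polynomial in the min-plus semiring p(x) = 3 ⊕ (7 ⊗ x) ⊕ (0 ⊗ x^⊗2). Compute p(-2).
p(-2) = -4

A tropical monomial a ⊗ x^⊗i evaluates to a + i · x. Evaluating each term at x = -2:
  Term 0 contributes 3 + 0 · -2 = 3
  Term 1 contributes 7 + 1 · -2 = 5
  Term 2 contributes 0 + 2 · -2 = -4
p(-2) = ⊕ of these = min[3, 5, -4] = -4.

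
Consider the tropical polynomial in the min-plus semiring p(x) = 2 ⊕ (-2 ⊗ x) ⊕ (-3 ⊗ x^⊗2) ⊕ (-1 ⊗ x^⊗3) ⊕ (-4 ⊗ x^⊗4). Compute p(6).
p(6) = 2

A tropical monomial a ⊗ x^⊗i evaluates to a + i · x. Evaluating each term at x = 6:
  Term 0 contributes 2 + 0 · 6 = 2
  Term 1 contributes -2 + 1 · 6 = 4
  Term 2 contributes -3 + 2 · 6 = 9
  Term 3 contributes -1 + 3 · 6 = 17
  Term 4 contributes -4 + 4 · 6 = 20
p(6) = ⊕ of these = min[2, 4, 9, 17, 20] = 2.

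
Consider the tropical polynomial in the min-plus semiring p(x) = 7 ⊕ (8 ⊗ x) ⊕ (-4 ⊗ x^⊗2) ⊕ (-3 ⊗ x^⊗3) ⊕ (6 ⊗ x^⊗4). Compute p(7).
p(7) = 7

A tropical monomial a ⊗ x^⊗i evaluates to a + i · x. Evaluating each term at x = 7:
  Term 0 contributes 7 + 0 · 7 = 7
  Term 1 contributes 8 + 1 · 7 = 15
  Term 2 contributes -4 + 2 · 7 = 10
  Term 3 contributes -3 + 3 · 7 = 18
  Term 4 contributes 6 + 4 · 7 = 34
p(7) = ⊕ of these = min[7, 15, 10, 18, 34] = 7.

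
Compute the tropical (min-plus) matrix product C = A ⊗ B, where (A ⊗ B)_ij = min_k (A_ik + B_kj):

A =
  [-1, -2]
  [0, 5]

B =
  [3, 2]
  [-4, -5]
A ⊗ B =
  [-6, -7]
  [1, 0]

Apply the min-plus product entry-by-entry:
  C[0][0] = min over k of (A[0][0] + B[0][0] = -1 + 3 = 2, A[0][1] + B[1][0] = -2 + -4 = -6) = -6 (attained at k = 1)
  C[0][1] = min over k of (A[0][0] + B[0][1] = -1 + 2 = 1, A[0][1] + B[1][1] = -2 + -5 = -7) = -7 (attained at k = 1)
  C[1][0] = min over k of (A[1][0] + B[0][0] = 0 + 3 = 3, A[1][1] + B[1][0] = 5 + -4 = 1) = 1 (attained at k = 1)
  C[1][1] = min over k of (A[1][0] + B[0][1] = 0 + 2 = 2, A[1][1] + B[1][1] = 5 + -5 = 0) = 0 (attained at k = 1)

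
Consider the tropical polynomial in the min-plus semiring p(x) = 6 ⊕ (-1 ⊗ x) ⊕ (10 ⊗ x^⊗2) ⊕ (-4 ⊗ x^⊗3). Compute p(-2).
p(-2) = -10

A tropical monomial a ⊗ x^⊗i evaluates to a + i · x. Evaluating each term at x = -2:
  Term 0 contributes 6 + 0 · -2 = 6
  Term 1 contributes -1 + 1 · -2 = -3
  Term 2 contributes 10 + 2 · -2 = 6
  Term 3 contributes -4 + 3 · -2 = -10
p(-2) = ⊕ of these = min[6, -3, 6, -10] = -10.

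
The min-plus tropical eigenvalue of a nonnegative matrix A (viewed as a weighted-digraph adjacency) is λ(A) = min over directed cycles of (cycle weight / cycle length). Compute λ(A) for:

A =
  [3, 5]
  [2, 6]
λ(A) = 3

Enumerate directed cycles and compute their means (weight / length). Sample:
  cycle 0 → 0: weight = 3, length = 1, mean = 3/1 ≈ 3.000
  cycle 1 → 1: weight = 6, length = 1, mean = 6/1 ≈ 6.000
  cycle 0 → 1 → 0: weight = 7, length = 2, mean = 7/2 ≈ 3.500
  cycle 1 → 0 → 1: weight = 7, length = 2, mean = 7/2 ≈ 3.500
Minimum mean = 3.000, attained e.g. along the cycle 0 → 0 with weight 3 and length 1. So λ(A) = 3/1 = 3.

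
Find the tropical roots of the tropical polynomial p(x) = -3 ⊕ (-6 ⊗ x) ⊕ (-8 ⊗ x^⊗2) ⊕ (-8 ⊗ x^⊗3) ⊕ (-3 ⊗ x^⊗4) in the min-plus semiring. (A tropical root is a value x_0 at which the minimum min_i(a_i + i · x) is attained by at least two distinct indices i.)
Roots: {-5, 0, 2, 3}

Each tropical root is a break point of the lower envelope of the lines y = a_i + i · x (there are 5 lines, with slopes 0, 1, ..., 4). Only the lines that attain the minimum somewhere contribute to roots; other lines are dominated. Here the surviving (envelope) indices are i = 4, i = 3, i = 2, i = 1, i = 0.
Intersections between consecutive envelope lines give the roots: for adjacent envelope indices i < j the intersection is x = (a_i − a_j) / (j − i). Reading off the sorted break points: {-5, 0, 2, 3}.
Verification: at each break x_0, at least two indices attain the minimum of min_i(a_i + i · x_0).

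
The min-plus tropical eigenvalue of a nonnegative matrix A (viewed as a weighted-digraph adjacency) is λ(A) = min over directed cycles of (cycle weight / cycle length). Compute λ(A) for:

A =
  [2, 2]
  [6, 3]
λ(A) = 2

Enumerate directed cycles and compute their means (weight / length). Sample:
  cycle 0 → 0: weight = 2, length = 1, mean = 2/1 ≈ 2.000
  cycle 1 → 1: weight = 3, length = 1, mean = 3/1 ≈ 3.000
  cycle 0 → 1 → 0: weight = 8, length = 2, mean = 8/2 ≈ 4.000
  cycle 1 → 0 → 1: weight = 8, length = 2, mean = 8/2 ≈ 4.000
Minimum mean = 2.000, attained e.g. along the cycle 0 → 0 with weight 2 and length 1. So λ(A) = 2/1 = 2.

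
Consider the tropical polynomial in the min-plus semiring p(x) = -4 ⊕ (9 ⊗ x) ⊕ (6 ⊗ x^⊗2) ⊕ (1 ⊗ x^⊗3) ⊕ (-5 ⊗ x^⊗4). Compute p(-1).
p(-1) = -9

A tropical monomial a ⊗ x^⊗i evaluates to a + i · x. Evaluating each term at x = -1:
  Term 0 contributes -4 + 0 · -1 = -4
  Term 1 contributes 9 + 1 · -1 = 8
  Term 2 contributes 6 + 2 · -1 = 4
  Term 3 contributes 1 + 3 · -1 = -2
  Term 4 contributes -5 + 4 · -1 = -9
p(-1) = ⊕ of these = min[-4, 8, 4, -2, -9] = -9.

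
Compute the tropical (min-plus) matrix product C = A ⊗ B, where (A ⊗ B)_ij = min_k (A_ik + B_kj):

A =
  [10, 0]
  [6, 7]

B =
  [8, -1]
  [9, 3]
A ⊗ B =
  [9, 3]
  [14, 5]

Apply the min-plus product entry-by-entry:
  C[0][0] = min over k of (A[0][0] + B[0][0] = 10 + 8 = 18, A[0][1] + B[1][0] = 0 + 9 = 9) = 9 (attained at k = 1)
  C[0][1] = min over k of (A[0][0] + B[0][1] = 10 + -1 = 9, A[0][1] + B[1][1] = 0 + 3 = 3) = 3 (attained at k = 1)
  C[1][0] = min over k of (A[1][0] + B[0][0] = 6 + 8 = 14, A[1][1] + B[1][0] = 7 + 9 = 16) = 14 (attained at k = 0)
  C[1][1] = min over k of (A[1][0] + B[0][1] = 6 + -1 = 5, A[1][1] + B[1][1] = 7 + 3 = 10) = 5 (attained at k = 0)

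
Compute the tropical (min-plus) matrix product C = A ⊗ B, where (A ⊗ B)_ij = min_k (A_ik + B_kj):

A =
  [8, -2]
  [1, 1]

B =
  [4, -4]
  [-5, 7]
A ⊗ B =
  [-7, 4]
  [-4, -3]

Apply the min-plus product entry-by-entry:
  C[0][0] = min over k of (A[0][0] + B[0][0] = 8 + 4 = 12, A[0][1] + B[1][0] = -2 + -5 = -7) = -7 (attained at k = 1)
  C[0][1] = min over k of (A[0][0] + B[0][1] = 8 + -4 = 4, A[0][1] + B[1][1] = -2 + 7 = 5) = 4 (attained at k = 0)
  C[1][0] = min over k of (A[1][0] + B[0][0] = 1 + 4 = 5, A[1][1] + B[1][0] = 1 + -5 = -4) = -4 (attained at k = 1)
  C[1][1] = min over k of (A[1][0] + B[0][1] = 1 + -4 = -3, A[1][1] + B[1][1] = 1 + 7 = 8) = -3 (attained at k = 0)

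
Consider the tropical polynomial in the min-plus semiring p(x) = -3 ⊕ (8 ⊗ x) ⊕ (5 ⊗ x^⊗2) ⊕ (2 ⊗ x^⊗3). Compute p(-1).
p(-1) = -3

A tropical monomial a ⊗ x^⊗i evaluates to a + i · x. Evaluating each term at x = -1:
  Term 0 contributes -3 + 0 · -1 = -3
  Term 1 contributes 8 + 1 · -1 = 7
  Term 2 contributes 5 + 2 · -1 = 3
  Term 3 contributes 2 + 3 · -1 = -1
p(-1) = ⊕ of these = min[-3, 7, 3, -1] = -3.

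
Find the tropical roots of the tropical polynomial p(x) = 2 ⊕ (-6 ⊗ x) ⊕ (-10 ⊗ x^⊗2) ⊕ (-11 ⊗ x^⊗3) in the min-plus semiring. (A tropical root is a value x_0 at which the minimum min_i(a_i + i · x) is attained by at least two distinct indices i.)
Roots: {1, 4, 8}

Each tropical root is a break point of the lower envelope of the lines y = a_i + i · x (there are 4 lines, with slopes 0, 1, ..., 3). Only the lines that attain the minimum somewhere contribute to roots; other lines are dominated. Here the surviving (envelope) indices are i = 3, i = 2, i = 1, i = 0.
Intersections between consecutive envelope lines give the roots: for adjacent envelope indices i < j the intersection is x = (a_i − a_j) / (j − i). Reading off the sorted break points: {1, 4, 8}.
Verification: at each break x_0, at least two indices attain the minimum of min_i(a_i + i · x_0).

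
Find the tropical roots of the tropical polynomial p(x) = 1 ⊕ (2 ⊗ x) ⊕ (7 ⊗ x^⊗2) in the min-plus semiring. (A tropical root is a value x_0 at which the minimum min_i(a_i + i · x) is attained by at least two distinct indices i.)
Roots: {-5, -1}

Each tropical root is a break point of the lower envelope of the lines y = a_i + i · x (there are 3 lines, with slopes 0, 1, ..., 2). Only the lines that attain the minimum somewhere contribute to roots; other lines are dominated. Here the surviving (envelope) indices are i = 2, i = 1, i = 0.
Intersections between consecutive envelope lines give the roots: for adjacent envelope indices i < j the intersection is x = (a_i − a_j) / (j − i). Reading off the sorted break points: {-5, -1}.
Verification: at each break x_0, at least two indices attain the minimum of min_i(a_i + i · x_0).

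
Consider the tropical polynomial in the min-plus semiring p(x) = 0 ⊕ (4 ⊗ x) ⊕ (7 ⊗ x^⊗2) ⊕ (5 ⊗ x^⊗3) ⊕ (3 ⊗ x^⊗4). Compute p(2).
p(2) = 0

A tropical monomial a ⊗ x^⊗i evaluates to a + i · x. Evaluating each term at x = 2:
  Term 0 contributes 0 + 0 · 2 = 0
  Term 1 contributes 4 + 1 · 2 = 6
  Term 2 contributes 7 + 2 · 2 = 11
  Term 3 contributes 5 + 3 · 2 = 11
  Term 4 contributes 3 + 4 · 2 = 11
p(2) = ⊕ of these = min[0, 6, 11, 11, 11] = 0.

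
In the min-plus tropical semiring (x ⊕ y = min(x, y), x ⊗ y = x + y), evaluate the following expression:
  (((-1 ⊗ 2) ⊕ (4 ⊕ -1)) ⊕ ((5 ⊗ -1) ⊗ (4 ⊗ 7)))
(((-1 ⊗ 2) ⊕ (4 ⊕ -1)) ⊕ ((5 ⊗ -1) ⊗ (4 ⊗ 7))) = -1

Expand innermost to outermost. Recall ⊕ takes the minimum of its arguments and ⊗ takes their sum. Working out the expression (((-1 ⊗ 2) ⊕ (4 ⊕ -1)) ⊕ ((5 ⊗ -1) ⊗ (4 ⊗ 7))) gives -1.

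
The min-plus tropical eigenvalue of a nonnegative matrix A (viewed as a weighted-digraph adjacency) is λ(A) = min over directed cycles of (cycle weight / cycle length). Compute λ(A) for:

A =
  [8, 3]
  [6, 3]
λ(A) = 3

Enumerate directed cycles and compute their means (weight / length). Sample:
  cycle 0 → 0: weight = 8, length = 1, mean = 8/1 ≈ 8.000
  cycle 1 → 1: weight = 3, length = 1, mean = 3/1 ≈ 3.000
  cycle 0 → 1 → 0: weight = 9, length = 2, mean = 9/2 ≈ 4.500
  cycle 1 → 0 → 1: weight = 9, length = 2, mean = 9/2 ≈ 4.500
Minimum mean = 3.000, attained e.g. along the cycle 1 → 1 with weight 3 and length 1. So λ(A) = 3/1 = 3.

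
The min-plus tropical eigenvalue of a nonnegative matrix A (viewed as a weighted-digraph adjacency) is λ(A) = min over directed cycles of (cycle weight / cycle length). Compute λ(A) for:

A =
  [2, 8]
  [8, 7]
λ(A) = 2

Enumerate directed cycles and compute their means (weight / length). Sample:
  cycle 0 → 0: weight = 2, length = 1, mean = 2/1 ≈ 2.000
  cycle 1 → 1: weight = 7, length = 1, mean = 7/1 ≈ 7.000
  cycle 0 → 1 → 0: weight = 16, length = 2, mean = 16/2 ≈ 8.000
  cycle 1 → 0 → 1: weight = 16, length = 2, mean = 16/2 ≈ 8.000
Minimum mean = 2.000, attained e.g. along the cycle 0 → 0 with weight 2 and length 1. So λ(A) = 2/1 = 2.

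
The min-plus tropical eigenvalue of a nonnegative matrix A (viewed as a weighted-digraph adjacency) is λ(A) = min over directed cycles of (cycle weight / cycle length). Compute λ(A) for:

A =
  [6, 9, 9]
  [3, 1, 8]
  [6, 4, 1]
λ(A) = 1

Enumerate directed cycles and compute their means (weight / length). Sample:
  cycle 0 → 0: weight = 6, length = 1, mean = 6/1 ≈ 6.000
  cycle 1 → 1: weight = 1, length = 1, mean = 1/1 ≈ 1.000
  cycle 2 → 2: weight = 1, length = 1, mean = 1/1 ≈ 1.000
  cycle 0 → 1 → 0: weight = 12, length = 2, mean = 12/2 ≈ 6.000
  cycle 0 → 2 → 0: weight = 15, length = 2, mean = 15/2 ≈ 7.500
  cycle 1 → 0 → 1: weight = 12, length = 2, mean = 12/2 ≈ 6.000
Minimum mean = 1.000, attained e.g. along the cycle 1 → 1 with weight 1 and length 1. So λ(A) = 1/1 = 1.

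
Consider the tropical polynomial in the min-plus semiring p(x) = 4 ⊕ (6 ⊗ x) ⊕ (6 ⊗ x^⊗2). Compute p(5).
p(5) = 4

A tropical monomial a ⊗ x^⊗i evaluates to a + i · x. Evaluating each term at x = 5:
  Term 0 contributes 4 + 0 · 5 = 4
  Term 1 contributes 6 + 1 · 5 = 11
  Term 2 contributes 6 + 2 · 5 = 16
p(5) = ⊕ of these = min[4, 11, 16] = 4.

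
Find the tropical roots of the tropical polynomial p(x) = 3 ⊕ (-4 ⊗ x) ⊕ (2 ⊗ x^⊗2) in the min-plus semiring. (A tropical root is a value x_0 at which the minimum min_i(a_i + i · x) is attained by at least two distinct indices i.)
Roots: {-6, 7}

Each tropical root is a break point of the lower envelope of the lines y = a_i + i · x (there are 3 lines, with slopes 0, 1, ..., 2). Only the lines that attain the minimum somewhere contribute to roots; other lines are dominated. Here the surviving (envelope) indices are i = 2, i = 1, i = 0.
Intersections between consecutive envelope lines give the roots: for adjacent envelope indices i < j the intersection is x = (a_i − a_j) / (j − i). Reading off the sorted break points: {-6, 7}.
Verification: at each break x_0, at least two indices attain the minimum of min_i(a_i + i · x_0).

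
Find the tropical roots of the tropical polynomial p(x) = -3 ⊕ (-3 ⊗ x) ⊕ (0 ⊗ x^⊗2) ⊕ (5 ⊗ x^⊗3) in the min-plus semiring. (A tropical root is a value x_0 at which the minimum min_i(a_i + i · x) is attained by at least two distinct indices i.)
Roots: {-5, -3, 0}

Each tropical root is a break point of the lower envelope of the lines y = a_i + i · x (there are 4 lines, with slopes 0, 1, ..., 3). Only the lines that attain the minimum somewhere contribute to roots; other lines are dominated. Here the surviving (envelope) indices are i = 3, i = 2, i = 1, i = 0.
Intersections between consecutive envelope lines give the roots: for adjacent envelope indices i < j the intersection is x = (a_i − a_j) / (j − i). Reading off the sorted break points: {-5, -3, 0}.
Verification: at each break x_0, at least two indices attain the minimum of min_i(a_i + i · x_0).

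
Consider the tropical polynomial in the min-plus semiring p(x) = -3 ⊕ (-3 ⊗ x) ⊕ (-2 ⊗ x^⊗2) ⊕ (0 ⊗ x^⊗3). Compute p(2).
p(2) = -3

A tropical monomial a ⊗ x^⊗i evaluates to a + i · x. Evaluating each term at x = 2:
  Term 0 contributes -3 + 0 · 2 = -3
  Term 1 contributes -3 + 1 · 2 = -1
  Term 2 contributes -2 + 2 · 2 = 2
  Term 3 contributes 0 + 3 · 2 = 6
p(2) = ⊕ of these = min[-3, -1, 2, 6] = -3.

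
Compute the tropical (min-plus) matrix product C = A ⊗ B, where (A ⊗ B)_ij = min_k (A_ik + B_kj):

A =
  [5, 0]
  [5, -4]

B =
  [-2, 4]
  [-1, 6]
A ⊗ B =
  [-1, 6]
  [-5, 2]

Apply the min-plus product entry-by-entry:
  C[0][0] = min over k of (A[0][0] + B[0][0] = 5 + -2 = 3, A[0][1] + B[1][0] = 0 + -1 = -1) = -1 (attained at k = 1)
  C[0][1] = min over k of (A[0][0] + B[0][1] = 5 + 4 = 9, A[0][1] + B[1][1] = 0 + 6 = 6) = 6 (attained at k = 1)
  C[1][0] = min over k of (A[1][0] + B[0][0] = 5 + -2 = 3, A[1][1] + B[1][0] = -4 + -1 = -5) = -5 (attained at k = 1)
  C[1][1] = min over k of (A[1][0] + B[0][1] = 5 + 4 = 9, A[1][1] + B[1][1] = -4 + 6 = 2) = 2 (attained at k = 1)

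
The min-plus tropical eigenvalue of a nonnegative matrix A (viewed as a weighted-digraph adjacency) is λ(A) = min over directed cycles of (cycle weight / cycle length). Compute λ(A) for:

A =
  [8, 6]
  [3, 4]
λ(A) = 4

Enumerate directed cycles and compute their means (weight / length). Sample:
  cycle 0 → 0: weight = 8, length = 1, mean = 8/1 ≈ 8.000
  cycle 1 → 1: weight = 4, length = 1, mean = 4/1 ≈ 4.000
  cycle 0 → 1 → 0: weight = 9, length = 2, mean = 9/2 ≈ 4.500
  cycle 1 → 0 → 1: weight = 9, length = 2, mean = 9/2 ≈ 4.500
Minimum mean = 4.000, attained e.g. along the cycle 1 → 1 with weight 4 and length 1. So λ(A) = 4/1 = 4.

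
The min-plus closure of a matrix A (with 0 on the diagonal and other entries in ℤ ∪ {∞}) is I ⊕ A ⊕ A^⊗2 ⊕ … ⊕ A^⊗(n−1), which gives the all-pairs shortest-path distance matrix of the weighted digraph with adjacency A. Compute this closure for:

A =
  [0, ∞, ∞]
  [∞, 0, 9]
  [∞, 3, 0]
Closure =
  [0, ∞, ∞]
  [∞, 0, 9]
  [∞, 3, 0]

This is the Floyd-Warshall all-pairs shortest-path computation. For each intermediate vertex k = 0, 1, …, 2, update dist[i][j] ← min(dist[i][j], dist[i][k] + dist[k][j]). The final matrix gives, for each (i, j), the minimum total weight of any directed path from i to j (possibly empty when i = j).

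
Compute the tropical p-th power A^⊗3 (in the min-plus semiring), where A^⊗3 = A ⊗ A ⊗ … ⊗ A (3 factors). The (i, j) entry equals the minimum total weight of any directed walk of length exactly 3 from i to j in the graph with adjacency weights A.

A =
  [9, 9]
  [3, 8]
A^⊗3 =
  [20, 21]
  [15, 20]

Each entry (A^⊗3)_ij equals the minimum over all length-3 walks i = v_0 → v_1 → … → v_3 = j of Σ_t A[v_t][v_{t+1}]. For example, for (i, j) = (0, 1) we minimise over 4 possible intermediate vertex sequences; the minimum is 21, attained along the walk 0 → 1 → 0 → 1.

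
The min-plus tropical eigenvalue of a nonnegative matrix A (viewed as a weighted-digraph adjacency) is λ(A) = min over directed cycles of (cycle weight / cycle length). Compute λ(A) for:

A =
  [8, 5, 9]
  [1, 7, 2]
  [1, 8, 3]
λ(A) = 8/3

Enumerate directed cycles and compute their means (weight / length). Sample:
  cycle 0 → 0: weight = 8, length = 1, mean = 8/1 ≈ 8.000
  cycle 1 → 1: weight = 7, length = 1, mean = 7/1 ≈ 7.000
  cycle 2 → 2: weight = 3, length = 1, mean = 3/1 ≈ 3.000
  cycle 0 → 1 → 0: weight = 6, length = 2, mean = 6/2 ≈ 3.000
  cycle 0 → 2 → 0: weight = 10, length = 2, mean = 10/2 ≈ 5.000
  cycle 1 → 0 → 1: weight = 6, length = 2, mean = 6/2 ≈ 3.000
Minimum mean = 2.667, attained e.g. along the cycle 0 → 1 → 2 → 0 with weight 8 and length 3. So λ(A) = 8/3 = 8/3.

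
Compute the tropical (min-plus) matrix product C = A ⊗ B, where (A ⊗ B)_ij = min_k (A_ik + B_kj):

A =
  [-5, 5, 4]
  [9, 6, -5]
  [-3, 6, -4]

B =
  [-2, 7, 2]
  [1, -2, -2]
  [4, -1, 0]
A ⊗ B =
  [-7, 2, -3]
  [-1, -6, -5]
  [-5, -5, -4]

Apply the min-plus product entry-by-entry:
  C[0][0] = min over k of (A[0][0] + B[0][0] = -5 + -2 = -7, A[0][1] + B[1][0] = 5 + 1 = 6, A[0][2] + B[2][0] = 4 + 4 = 8) = -7 (attained at k = 0)
  C[0][1] = min over k of (A[0][0] + B[0][1] = -5 + 7 = 2, A[0][1] + B[1][1] = 5 + -2 = 3, A[0][2] + B[2][1] = 4 + -1 = 3) = 2 (attained at k = 0)
  C[0][2] = min over k of (A[0][0] + B[0][2] = -5 + 2 = -3, A[0][1] + B[1][2] = 5 + -2 = 3, A[0][2] + B[2][2] = 4 + 0 = 4) = -3 (attained at k = 0)
  C[1][0] = min over k of (A[1][0] + B[0][0] = 9 + -2 = 7, A[1][1] + B[1][0] = 6 + 1 = 7, A[1][2] + B[2][0] = -5 + 4 = -1) = -1 (attained at k = 2)
  C[1][1] = min over k of (A[1][0] + B[0][1] = 9 + 7 = 16, A[1][1] + B[1][1] = 6 + -2 = 4, A[1][2] + B[2][1] = -5 + -1 = -6) = -6 (attained at k = 2)
  C[1][2] = min over k of (A[1][0] + B[0][2] = 9 + 2 = 11, A[1][1] + B[1][2] = 6 + -2 = 4, A[1][2] + B[2][2] = -5 + 0 = -5) = -5 (attained at k = 2)
  C[2][0] = min over k of (A[2][0] + B[0][0] = -3 + -2 = -5, A[2][1] + B[1][0] = 6 + 1 = 7, A[2][2] + B[2][0] = -4 + 4 = 0) = -5 (attained at k = 0)
  C[2][1] = min over k of (A[2][0] + B[0][1] = -3 + 7 = 4, A[2][1] + B[1][1] = 6 + -2 = 4, A[2][2] + B[2][1] = -4 + -1 = -5) = -5 (attained at k = 2)
  C[2][2] = min over k of (A[2][0] + B[0][2] = -3 + 2 = -1, A[2][1] + B[1][2] = 6 + -2 = 4, A[2][2] + B[2][2] = -4 + 0 = -4) = -4 (attained at k = 2)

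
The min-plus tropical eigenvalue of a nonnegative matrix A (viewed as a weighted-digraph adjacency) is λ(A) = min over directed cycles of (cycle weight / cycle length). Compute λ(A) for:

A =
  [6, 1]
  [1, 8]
λ(A) = 1

Enumerate directed cycles and compute their means (weight / length). Sample:
  cycle 0 → 0: weight = 6, length = 1, mean = 6/1 ≈ 6.000
  cycle 1 → 1: weight = 8, length = 1, mean = 8/1 ≈ 8.000
  cycle 0 → 1 → 0: weight = 2, length = 2, mean = 2/2 ≈ 1.000
  cycle 1 → 0 → 1: weight = 2, length = 2, mean = 2/2 ≈ 1.000
Minimum mean = 1.000, attained e.g. along the cycle 0 → 1 → 0 with weight 2 and length 2. So λ(A) = 2/2 = 1.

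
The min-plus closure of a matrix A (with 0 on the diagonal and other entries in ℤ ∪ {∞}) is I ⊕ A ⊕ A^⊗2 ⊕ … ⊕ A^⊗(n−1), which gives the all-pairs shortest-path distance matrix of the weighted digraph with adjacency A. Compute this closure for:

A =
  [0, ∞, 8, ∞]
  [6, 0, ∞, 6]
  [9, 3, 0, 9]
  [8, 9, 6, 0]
Closure =
  [0, 11, 8, 17]
  [6, 0, 12, 6]
  [9, 3, 0, 9]
  [8, 9, 6, 0]

This is the Floyd-Warshall all-pairs shortest-path computation. For each intermediate vertex k = 0, 1, …, 3, update dist[i][j] ← min(dist[i][j], dist[i][k] + dist[k][j]). The final matrix gives, for each (i, j), the minimum total weight of any directed path from i to j (possibly empty when i = j).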